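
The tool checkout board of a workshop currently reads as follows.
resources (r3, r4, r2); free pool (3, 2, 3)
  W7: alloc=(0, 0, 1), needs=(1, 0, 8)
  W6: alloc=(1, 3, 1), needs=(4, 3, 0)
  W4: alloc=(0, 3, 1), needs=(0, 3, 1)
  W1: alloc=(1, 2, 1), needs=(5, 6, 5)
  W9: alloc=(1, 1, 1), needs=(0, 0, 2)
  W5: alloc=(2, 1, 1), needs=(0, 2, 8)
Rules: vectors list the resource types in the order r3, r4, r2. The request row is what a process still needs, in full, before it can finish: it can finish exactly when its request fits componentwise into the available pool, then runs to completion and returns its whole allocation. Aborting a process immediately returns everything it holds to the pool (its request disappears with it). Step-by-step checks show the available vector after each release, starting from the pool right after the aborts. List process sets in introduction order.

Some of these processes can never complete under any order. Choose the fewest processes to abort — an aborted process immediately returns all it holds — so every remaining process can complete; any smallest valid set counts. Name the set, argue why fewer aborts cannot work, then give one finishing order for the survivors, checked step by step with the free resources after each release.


Abort W7.
Key observation: before aborting W7, W5 was permanently blocked — no order could ever run it; afterwards it completes at step 5.
Minimality: the empty abort set fails — the state is deadlocked as it stands.
The survivors complete as W9, W6, W1, W4, W5. Verifying each step (starting from the post-abort pool):
  pool = (3, 2, 4)
  W9 needs (0, 0, 2) <= (3, 2, 4) -> finishes; pool += (1, 1, 1) = (4, 3, 5)
  W6 needs (4, 3, 0) <= (4, 3, 5) -> finishes; pool += (1, 3, 1) = (5, 6, 6)
  W1 needs (5, 6, 5) <= (5, 6, 6) -> finishes; pool += (1, 2, 1) = (6, 8, 7)
  W4 needs (0, 3, 1) <= (6, 8, 7) -> finishes; pool += (0, 3, 1) = (6, 11, 8)
  W5 needs (0, 2, 8) <= (6, 11, 8) -> finishes; pool += (2, 1, 1) = (8, 12, 9)


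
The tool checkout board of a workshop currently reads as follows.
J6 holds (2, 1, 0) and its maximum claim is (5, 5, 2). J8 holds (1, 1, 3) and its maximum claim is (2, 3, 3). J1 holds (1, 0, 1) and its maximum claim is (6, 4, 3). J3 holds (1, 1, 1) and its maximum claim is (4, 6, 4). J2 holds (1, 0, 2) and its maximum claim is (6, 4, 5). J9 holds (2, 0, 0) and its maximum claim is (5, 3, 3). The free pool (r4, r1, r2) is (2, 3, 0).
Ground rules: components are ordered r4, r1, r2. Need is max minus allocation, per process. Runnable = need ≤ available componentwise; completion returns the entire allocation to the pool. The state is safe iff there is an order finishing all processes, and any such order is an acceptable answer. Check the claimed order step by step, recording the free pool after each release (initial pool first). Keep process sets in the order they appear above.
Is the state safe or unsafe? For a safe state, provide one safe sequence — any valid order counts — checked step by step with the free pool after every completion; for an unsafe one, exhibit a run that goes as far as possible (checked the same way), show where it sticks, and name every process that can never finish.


SAFE. One safe sequence: J8, J6, J3, J9, J1, J2.
Key observation: the order's first zero-slack moment is J6 ((3, 4, 2) needed, (3, 4, 3) free — a requested resource with nothing to spare).
Check, step by step:
  pool = (2, 3, 0)
  J8 needs (1, 2, 0) <= (2, 3, 0) -> finishes; pool += (1, 1, 3) = (3, 4, 3)
  J6 needs (3, 4, 2) <= (3, 4, 3) -> finishes; pool += (2, 1, 0) = (5, 5, 3)
  J3 needs (3, 5, 3) <= (5, 5, 3) -> finishes; pool += (1, 1, 1) = (6, 6, 4)
  J9 needs (3, 3, 3) <= (6, 6, 4) -> finishes; pool += (2, 0, 0) = (8, 6, 4)
  J1 needs (5, 4, 2) <= (8, 6, 4) -> finishes; pool += (1, 0, 1) = (9, 6, 5)
  J2 needs (5, 4, 3) <= (9, 6, 5) -> finishes; pool += (1, 0, 2) = (10, 6, 7)


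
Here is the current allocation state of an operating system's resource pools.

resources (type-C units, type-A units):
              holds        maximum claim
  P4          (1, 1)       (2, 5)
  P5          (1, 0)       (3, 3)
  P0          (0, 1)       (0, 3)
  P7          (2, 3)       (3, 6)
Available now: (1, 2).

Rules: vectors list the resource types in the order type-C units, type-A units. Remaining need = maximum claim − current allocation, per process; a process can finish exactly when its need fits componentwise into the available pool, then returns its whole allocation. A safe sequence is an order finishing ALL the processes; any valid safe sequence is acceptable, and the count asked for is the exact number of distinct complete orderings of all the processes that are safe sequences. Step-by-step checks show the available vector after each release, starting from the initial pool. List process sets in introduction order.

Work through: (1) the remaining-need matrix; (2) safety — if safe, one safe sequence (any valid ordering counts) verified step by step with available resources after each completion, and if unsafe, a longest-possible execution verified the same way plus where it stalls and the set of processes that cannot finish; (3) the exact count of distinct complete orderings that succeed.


(1) Outstanding need per process (order type-C units, type-A units):
  P4: (1, 4)
  P5: (2, 3)
  P0: (0, 2)
  P7: (1, 3)
(2) SAFE — a valid safe sequence is P0, P7, P5, P4.
Key observation: the order's first zero-slack moment is P0 ((0, 2) needed, (1, 2) free — a requested resource with nothing to spare).
Verifying each step:
  pool = (1, 2)
  P0 needs (0, 2) <= (1, 2) -> finishes; pool += (0, 1) = (1, 3)
  P7 needs (1, 3) <= (1, 3) -> finishes; pool += (2, 3) = (3, 6)
  P5 needs (2, 3) <= (3, 6) -> finishes; pool += (1, 0) = (4, 6)
  P4 needs (1, 4) <= (4, 6) -> finishes; pool += (1, 1) = (5, 7)
(3) Exactly 2 of the possible complete orderings are safe sequences.


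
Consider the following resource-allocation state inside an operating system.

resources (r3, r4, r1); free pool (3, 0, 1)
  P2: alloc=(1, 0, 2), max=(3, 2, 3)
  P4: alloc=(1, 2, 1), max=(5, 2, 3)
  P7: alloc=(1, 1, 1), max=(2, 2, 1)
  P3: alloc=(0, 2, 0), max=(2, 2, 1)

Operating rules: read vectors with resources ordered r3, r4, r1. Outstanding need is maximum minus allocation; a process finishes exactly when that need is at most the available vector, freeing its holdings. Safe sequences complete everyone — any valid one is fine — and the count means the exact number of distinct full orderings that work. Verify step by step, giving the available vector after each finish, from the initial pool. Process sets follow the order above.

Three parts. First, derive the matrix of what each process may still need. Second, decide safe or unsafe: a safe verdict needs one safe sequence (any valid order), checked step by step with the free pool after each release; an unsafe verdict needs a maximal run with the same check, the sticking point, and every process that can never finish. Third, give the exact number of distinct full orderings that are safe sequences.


(1) Need matrix, components ordered r3, r4, r1:
  P2: (2, 2, 1)
  P4: (4, 0, 2)
  P7: (1, 1, 0)
  P3: (2, 0, 1)
(2) SAFE — a valid safe sequence is P3, P7, P4, P2.
Key observation: P3 marks the first exact bind of the order: its need (2, 0, 1) fits the free (3, 0, 1) with zero slack on a requested resource.
Verifying each step:
  pool = (3, 0, 1)
  P3: need (2, 0, 1) fits (3, 0, 1); releases (0, 2, 0), pool now (3, 2, 1)
  P7: need (1, 1, 0) fits (3, 2, 1); releases (1, 1, 1), pool now (4, 3, 2)
  P4: need (4, 0, 2) fits (4, 3, 2); releases (1, 2, 1), pool now (5, 5, 3)
  P2: need (2, 2, 1) fits (5, 5, 3); releases (1, 0, 2), pool now (6, 5, 5)
(3) The exact count: 4 of the possible complete orderings are safe sequences.


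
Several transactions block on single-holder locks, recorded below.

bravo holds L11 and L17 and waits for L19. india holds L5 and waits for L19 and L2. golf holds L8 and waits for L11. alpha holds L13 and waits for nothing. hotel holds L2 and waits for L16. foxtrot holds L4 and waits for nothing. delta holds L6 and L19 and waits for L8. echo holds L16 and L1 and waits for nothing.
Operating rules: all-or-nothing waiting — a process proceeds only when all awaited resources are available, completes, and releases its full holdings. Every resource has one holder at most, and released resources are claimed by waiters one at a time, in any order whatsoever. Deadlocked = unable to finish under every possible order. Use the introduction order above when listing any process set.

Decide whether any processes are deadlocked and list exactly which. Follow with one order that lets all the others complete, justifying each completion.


Deadlocked set: bravo, india, golf and delta.
Key observation: nobody on the ring bravo -> delta -> golf -> bravo can start until another member finishes, which never happens; india waits into the deadlock from upstream.
The rest can finish in the order echo, foxtrot, alpha, hotel.
Step-by-step check:
  run echo (it waits on nothing); releases L16 and L1
  run foxtrot (it waits on nothing); releases L4
  run alpha (it waits on nothing); releases L13
  hotel: everything it awaited (L16) is free; runs, freeing L2


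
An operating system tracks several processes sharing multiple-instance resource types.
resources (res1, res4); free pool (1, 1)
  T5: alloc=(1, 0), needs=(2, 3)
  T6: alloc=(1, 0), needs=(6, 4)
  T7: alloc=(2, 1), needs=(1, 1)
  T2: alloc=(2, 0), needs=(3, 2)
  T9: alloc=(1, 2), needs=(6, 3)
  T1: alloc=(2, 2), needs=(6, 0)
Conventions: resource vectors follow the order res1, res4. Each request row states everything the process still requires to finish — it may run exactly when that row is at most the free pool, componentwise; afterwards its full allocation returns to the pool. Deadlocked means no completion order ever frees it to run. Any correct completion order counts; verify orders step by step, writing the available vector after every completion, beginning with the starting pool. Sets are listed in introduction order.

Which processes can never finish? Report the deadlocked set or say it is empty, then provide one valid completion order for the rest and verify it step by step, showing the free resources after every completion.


Deadlocked set: T5, T6, T9 and T1.
Key observation: after T7, T2 the pool peaks at (5, 2), and each blocked process is short somewhere: T5 on res4; T6 on res1, res4; T9 on res1, res4; T1 on res1.
One completion order for the rest: T7, T2. Verifying each step:
  pool = (1, 1)
  T7: need (1, 1) fits (1, 1); releases (2, 1), pool now (3, 2)
  T2: need (3, 2) fits (3, 2); releases (2, 0), pool now (5, 2)
The stuck group stays short no matter what:
  T5 cannot run: need (2, 3) vs free (5, 2) (insufficient res4)
  T6 cannot run: need (6, 4) vs free (5, 2) (insufficient res1 and res4)
  T9 cannot run: need (6, 3) vs free (5, 2) (insufficient res1 and res4)
  T1 cannot run: need (6, 0) vs free (5, 2) (insufficient res1)


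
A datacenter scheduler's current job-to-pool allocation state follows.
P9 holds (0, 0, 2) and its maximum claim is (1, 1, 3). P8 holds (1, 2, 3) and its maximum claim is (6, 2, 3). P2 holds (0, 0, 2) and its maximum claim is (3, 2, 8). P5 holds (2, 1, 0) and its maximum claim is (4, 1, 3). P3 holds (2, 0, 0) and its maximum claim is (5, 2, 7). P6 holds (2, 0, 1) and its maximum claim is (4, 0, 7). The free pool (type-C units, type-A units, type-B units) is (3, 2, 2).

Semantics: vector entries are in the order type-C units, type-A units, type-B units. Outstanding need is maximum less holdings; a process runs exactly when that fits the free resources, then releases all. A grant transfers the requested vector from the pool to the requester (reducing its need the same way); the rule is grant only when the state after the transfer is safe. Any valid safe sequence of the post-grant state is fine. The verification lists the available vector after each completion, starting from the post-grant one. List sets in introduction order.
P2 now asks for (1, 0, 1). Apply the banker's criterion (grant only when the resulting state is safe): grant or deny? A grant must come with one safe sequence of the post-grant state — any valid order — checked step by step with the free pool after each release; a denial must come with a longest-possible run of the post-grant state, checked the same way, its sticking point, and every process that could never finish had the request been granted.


DENY — the pretend-granted state is unsafe.
Key observation: after P9, P5 the pool peaks at (4, 3, 3), and each blocked process is short somewhere: P8 on type-C units; P2 on type-B units; P3 on type-B units; P6 on type-B units.
Pretend the grant happened; the run P9, P5 goes as far as possible. Step-by-step check:
  pool = (2, 2, 1)
  P9: need (1, 1, 1) fits (2, 2, 1); releases (0, 0, 2), pool now (2, 2, 3)
  P5: need (2, 0, 3) fits (2, 2, 3); releases (2, 1, 0), pool now (4, 3, 3)
  P8 still needs (5, 0, 0) but only (4, 3, 3) is free — short on type-C units
  P2 still needs (2, 2, 5) but only (4, 3, 3) is free — short on type-B units
  P3 still needs (3, 2, 7) but only (4, 3, 3) is free — short on type-B units
  P6 still needs (2, 0, 6) but only (4, 3, 3) is free — short on type-B units
Had the request been granted, P8, P2, P3 and P6 could never finish.


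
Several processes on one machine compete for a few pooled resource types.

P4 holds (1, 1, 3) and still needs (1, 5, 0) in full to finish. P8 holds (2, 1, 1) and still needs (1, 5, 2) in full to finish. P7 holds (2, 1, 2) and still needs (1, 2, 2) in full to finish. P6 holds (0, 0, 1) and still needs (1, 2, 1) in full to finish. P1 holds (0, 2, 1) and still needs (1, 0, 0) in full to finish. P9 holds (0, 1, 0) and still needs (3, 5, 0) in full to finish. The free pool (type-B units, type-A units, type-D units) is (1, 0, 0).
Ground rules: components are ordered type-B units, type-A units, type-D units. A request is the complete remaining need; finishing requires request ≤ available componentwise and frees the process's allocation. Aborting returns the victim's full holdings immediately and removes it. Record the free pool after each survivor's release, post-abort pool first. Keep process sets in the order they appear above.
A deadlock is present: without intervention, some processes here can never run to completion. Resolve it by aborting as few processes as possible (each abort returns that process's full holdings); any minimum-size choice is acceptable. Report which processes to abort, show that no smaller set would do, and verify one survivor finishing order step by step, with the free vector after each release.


The answer: abort P4 and P9.
Key observation: P8 had no path to completion before; after the abort of P4 and P9 ((1, 2, 3) returned), step 3 is where it fits.
No one abort is enough; case by case: P4 alone leaves P8 blocked (short on type-A units); P8 alone leaves P4 blocked (short on type-A units); P7 alone leaves P4 blocked (short on type-A units); P6 alone leaves P4 blocked (short on type-A units); P1 alone leaves P4 blocked (short on type-A units); P9 alone leaves P4 blocked (short on type-A units).
The survivors complete as P7, P1, P8, P6. Verifying each step (starting from the post-abort pool):
  pool = (2, 2, 3)
  run P7 (needs (1, 2, 2), free (2, 2, 3)); after release of (2, 1, 2) the pool is (4, 3, 5)
  run P1 (needs (1, 0, 0), free (4, 3, 5)); after release of (0, 2, 1) the pool is (4, 5, 6)
  run P8 (needs (1, 5, 2), free (4, 5, 6)); after release of (2, 1, 1) the pool is (6, 6, 7)
  run P6 (needs (1, 2, 1), free (6, 6, 7)); after release of (0, 0, 1) the pool is (6, 6, 8)


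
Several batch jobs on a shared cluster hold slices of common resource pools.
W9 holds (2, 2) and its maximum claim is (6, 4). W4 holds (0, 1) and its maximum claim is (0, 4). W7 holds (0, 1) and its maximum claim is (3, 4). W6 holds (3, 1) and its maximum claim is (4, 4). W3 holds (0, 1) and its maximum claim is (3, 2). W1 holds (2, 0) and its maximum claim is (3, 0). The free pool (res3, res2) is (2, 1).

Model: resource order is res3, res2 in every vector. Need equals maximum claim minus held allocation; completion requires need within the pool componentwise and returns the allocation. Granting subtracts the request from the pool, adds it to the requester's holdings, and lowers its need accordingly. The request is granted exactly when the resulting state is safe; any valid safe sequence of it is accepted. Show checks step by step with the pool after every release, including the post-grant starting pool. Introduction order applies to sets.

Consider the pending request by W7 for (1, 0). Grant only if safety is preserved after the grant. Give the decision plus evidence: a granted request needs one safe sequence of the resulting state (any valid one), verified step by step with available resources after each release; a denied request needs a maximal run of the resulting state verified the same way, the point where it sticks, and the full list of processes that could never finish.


DENY: after the grant no complete ordering would exist.
Key observation: after W1, W3 the pool peaks at (3, 2), and each blocked process is short somewhere: W9 on res3; W4 on res2; W7 on res2; W6 on res2.
On the post-grant state, W1, W3 is a maximal run — nothing extends it. Step-by-step check:
  pool = (1, 1)
  W1: need (1, 0) fits (1, 1); releases (2, 0), pool now (3, 1)
  W3: need (3, 1) fits (3, 1); releases (0, 1), pool now (3, 2)
  blocked: W9 wants (4, 2), pool (3, 2) — not enough res3
  blocked: W4 wants (0, 3), pool (3, 2) — not enough res2
  blocked: W7 wants (2, 3), pool (3, 2) — not enough res2
  blocked: W6 wants (1, 3), pool (3, 2) — not enough res2
Processes that could never finish after the grant: W9, W4, W7 and W6.


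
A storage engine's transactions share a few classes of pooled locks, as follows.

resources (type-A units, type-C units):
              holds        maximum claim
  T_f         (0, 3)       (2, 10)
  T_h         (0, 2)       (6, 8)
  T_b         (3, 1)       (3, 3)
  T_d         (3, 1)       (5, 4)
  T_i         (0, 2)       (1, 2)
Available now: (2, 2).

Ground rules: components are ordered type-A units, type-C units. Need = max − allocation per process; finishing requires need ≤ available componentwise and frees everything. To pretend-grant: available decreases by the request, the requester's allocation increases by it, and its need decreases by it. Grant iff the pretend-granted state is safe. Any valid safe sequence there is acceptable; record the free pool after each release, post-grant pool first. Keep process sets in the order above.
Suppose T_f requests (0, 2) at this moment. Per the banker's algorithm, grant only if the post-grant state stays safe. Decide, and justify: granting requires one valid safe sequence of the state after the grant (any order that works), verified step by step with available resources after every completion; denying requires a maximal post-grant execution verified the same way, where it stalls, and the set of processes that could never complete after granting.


DENY: after the grant no complete ordering would exist.
Key observation: the pool after T_i, T_b, T_d is (8, 4); every surviving request exceeds it in type-C units, so progress ends there.
After a pretend grant, a maximal execution: T_i, T_b, T_d — then nothing else fits. Walking it through:
  pool = (2, 0)
  run T_i (needs (1, 0), free (2, 0)); after release of (0, 2) the pool is (2, 2)
  run T_b (needs (0, 2), free (2, 2)); after release of (3, 1) the pool is (5, 3)
  run T_d (needs (2, 3), free (5, 3)); after release of (3, 1) the pool is (8, 4)
  blocked: T_f wants (2, 5), pool (8, 4) — not enough type-C units
  blocked: T_h wants (6, 6), pool (8, 4) — not enough type-C units
Post-grant, the permanently blocked set is T_f and T_h.


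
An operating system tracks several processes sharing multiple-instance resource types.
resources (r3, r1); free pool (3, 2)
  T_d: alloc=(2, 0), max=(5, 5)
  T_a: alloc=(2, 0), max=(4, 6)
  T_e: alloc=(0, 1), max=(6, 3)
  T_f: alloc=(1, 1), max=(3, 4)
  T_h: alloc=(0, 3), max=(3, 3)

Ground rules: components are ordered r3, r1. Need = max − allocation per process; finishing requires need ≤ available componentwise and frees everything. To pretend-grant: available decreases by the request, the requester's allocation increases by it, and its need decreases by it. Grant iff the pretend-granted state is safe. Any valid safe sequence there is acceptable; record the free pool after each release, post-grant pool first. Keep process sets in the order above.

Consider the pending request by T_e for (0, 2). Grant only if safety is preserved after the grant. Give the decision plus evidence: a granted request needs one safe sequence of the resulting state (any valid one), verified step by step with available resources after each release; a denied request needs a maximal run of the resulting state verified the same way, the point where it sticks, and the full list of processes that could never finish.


DENY: after the grant no complete ordering would exist.
Key observation: after T_h, T_f the pool peaks at (4, 4), and each blocked process is short somewhere: T_d on r1; T_a on r1; T_e on r3.
After a pretend grant, a maximal execution: T_h, T_f — then nothing else fits. Verifying each step:
  pool = (3, 0)
  T_h needs (3, 0) <= (3, 0) -> finishes; pool += (0, 3) = (3, 3)
  T_f needs (2, 3) <= (3, 3) -> finishes; pool += (1, 1) = (4, 4)
  T_d cannot run: need (3, 5) vs free (4, 4) (insufficient r1)
  T_a cannot run: need (2, 6) vs free (4, 4) (insufficient r1)
  T_e cannot run: need (6, 0) vs free (4, 4) (insufficient r3)
Had the request been granted, T_d, T_a and T_e could never finish.


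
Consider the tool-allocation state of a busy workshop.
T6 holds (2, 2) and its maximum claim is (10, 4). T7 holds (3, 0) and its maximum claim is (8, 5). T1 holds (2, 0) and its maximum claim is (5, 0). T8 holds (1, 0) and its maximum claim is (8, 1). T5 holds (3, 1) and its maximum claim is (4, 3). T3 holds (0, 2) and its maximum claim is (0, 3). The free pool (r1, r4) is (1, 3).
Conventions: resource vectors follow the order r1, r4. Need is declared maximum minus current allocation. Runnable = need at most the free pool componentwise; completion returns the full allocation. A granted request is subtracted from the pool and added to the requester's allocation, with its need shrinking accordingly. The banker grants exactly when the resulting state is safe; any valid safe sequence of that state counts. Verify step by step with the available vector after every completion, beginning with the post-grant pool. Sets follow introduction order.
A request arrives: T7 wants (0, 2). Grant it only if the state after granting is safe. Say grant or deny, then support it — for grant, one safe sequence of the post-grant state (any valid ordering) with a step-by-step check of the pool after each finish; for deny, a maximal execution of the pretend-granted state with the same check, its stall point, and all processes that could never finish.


GRANT: granting preserves safety; a valid post-grant sequence is T3, T5, T1, T7, T8, T6.
Key observation: the grant leaves (1, 1) free — enough for T3, whose release restarts the cascade.
Step-by-step check of the post-grant state:
  pool = (1, 1)
  T3: need (0, 1) fits (1, 1); releases (0, 2), pool now (1, 3)
  T5: need (1, 2) fits (1, 3); releases (3, 1), pool now (4, 4)
  T1: need (3, 0) fits (4, 4); releases (2, 0), pool now (6, 4)
  T7: need (5, 3) fits (6, 4); releases (3, 2), pool now (9, 6)
  T8: need (7, 1) fits (9, 6); releases (1, 0), pool now (10, 6)
  T6: need (8, 2) fits (10, 6); releases (2, 2), pool now (12, 8)


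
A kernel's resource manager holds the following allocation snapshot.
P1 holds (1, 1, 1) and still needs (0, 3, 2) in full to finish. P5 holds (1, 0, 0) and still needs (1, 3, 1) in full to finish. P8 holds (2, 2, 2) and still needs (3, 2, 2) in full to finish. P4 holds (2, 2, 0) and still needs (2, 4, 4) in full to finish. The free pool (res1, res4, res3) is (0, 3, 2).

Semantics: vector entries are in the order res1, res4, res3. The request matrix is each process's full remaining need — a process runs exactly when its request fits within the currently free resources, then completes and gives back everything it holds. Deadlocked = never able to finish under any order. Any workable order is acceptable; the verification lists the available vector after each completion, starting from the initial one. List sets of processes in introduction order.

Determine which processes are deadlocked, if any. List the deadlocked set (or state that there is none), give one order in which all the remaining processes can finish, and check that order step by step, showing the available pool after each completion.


Deadlocked: P8 and P4.
Key observation: after P1, P5 the pool peaks at (2, 4, 3), and each blocked process is short somewhere: P8 on res1; P4 on res3.
A valid finishing order for the others: P1, P5. Step-by-step check:
  pool = (0, 3, 2)
  run P1 (needs (0, 3, 2), free (0, 3, 2)); after release of (1, 1, 1) the pool is (1, 4, 3)
  run P5 (needs (1, 3, 1), free (1, 4, 3)); after release of (1, 0, 0) the pool is (2, 4, 3)
The stuck group stays short no matter what:
  P8 still needs (3, 2, 2) but only (2, 4, 3) is free — short on res1
  P4 still needs (2, 4, 4) but only (2, 4, 3) is free — short on res3


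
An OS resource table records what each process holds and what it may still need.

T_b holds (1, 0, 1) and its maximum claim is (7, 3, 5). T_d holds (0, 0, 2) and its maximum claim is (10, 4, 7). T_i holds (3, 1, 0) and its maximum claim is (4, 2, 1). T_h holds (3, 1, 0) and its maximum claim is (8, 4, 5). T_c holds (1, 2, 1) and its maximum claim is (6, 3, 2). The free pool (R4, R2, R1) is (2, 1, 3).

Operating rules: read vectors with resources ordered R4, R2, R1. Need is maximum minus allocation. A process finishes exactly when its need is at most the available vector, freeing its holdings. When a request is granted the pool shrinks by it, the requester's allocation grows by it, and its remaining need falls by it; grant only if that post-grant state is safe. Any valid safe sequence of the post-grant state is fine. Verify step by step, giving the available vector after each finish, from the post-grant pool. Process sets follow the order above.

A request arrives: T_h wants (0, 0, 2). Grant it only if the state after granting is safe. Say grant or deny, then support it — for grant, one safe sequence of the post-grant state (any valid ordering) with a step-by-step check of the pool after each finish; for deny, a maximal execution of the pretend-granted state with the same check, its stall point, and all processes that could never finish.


DENY — the pretend-granted state is unsafe.
Key observation: even finishing T_i, T_c leaves just (6, 4, 2) free — too little R1 for any of the remaining processes.
On the post-grant state, T_i, T_c is a maximal run — nothing extends it. Check, step by step:
  pool = (2, 1, 1)
  run T_i (needs (1, 1, 1), free (2, 1, 1)); after release of (3, 1, 0) the pool is (5, 2, 1)
  run T_c (needs (5, 1, 1), free (5, 2, 1)); after release of (1, 2, 1) the pool is (6, 4, 2)
  blocked: T_b wants (6, 3, 4), pool (6, 4, 2) — not enough R1
  blocked: T_d wants (10, 4, 5), pool (6, 4, 2) — not enough R4 and R1
  blocked: T_h wants (5, 3, 3), pool (6, 4, 2) — not enough R1
Processes that could never finish after the grant: T_b, T_d and T_h.


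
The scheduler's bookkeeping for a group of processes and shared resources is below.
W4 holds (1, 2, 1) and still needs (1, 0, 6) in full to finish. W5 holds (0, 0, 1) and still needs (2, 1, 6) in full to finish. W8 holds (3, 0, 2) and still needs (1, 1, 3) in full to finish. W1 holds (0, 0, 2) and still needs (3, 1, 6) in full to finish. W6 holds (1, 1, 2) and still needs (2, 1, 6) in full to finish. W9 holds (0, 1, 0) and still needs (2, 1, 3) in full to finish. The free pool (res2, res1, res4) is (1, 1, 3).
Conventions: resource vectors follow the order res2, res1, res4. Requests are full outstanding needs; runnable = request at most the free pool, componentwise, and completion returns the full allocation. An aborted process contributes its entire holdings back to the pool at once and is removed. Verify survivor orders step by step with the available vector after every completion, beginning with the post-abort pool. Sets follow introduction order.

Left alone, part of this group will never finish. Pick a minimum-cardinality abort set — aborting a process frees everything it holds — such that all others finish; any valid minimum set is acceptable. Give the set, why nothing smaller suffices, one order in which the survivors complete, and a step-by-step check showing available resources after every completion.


Abort W5.
Key observation: aborting W5 returns (0, 0, 1), and W6 — hopeless before — runs at step 2 with the returned capacity in the pool.
No smaller set exists: with zero aborts the deadlock remains.
Survivors finish in the order: W8, W6, W1, W9, W4. Step-by-step check (pool after the aborts first):
  pool = (1, 1, 4)
  W8 needs (1, 1, 3) <= (1, 1, 4) -> finishes; pool += (3, 0, 2) = (4, 1, 6)
  W6 needs (2, 1, 6) <= (4, 1, 6) -> finishes; pool += (1, 1, 2) = (5, 2, 8)
  W1 needs (3, 1, 6) <= (5, 2, 8) -> finishes; pool += (0, 0, 2) = (5, 2, 10)
  W9 needs (2, 1, 3) <= (5, 2, 10) -> finishes; pool += (0, 1, 0) = (5, 3, 10)
  W4 needs (1, 0, 6) <= (5, 3, 10) -> finishes; pool += (1, 2, 1) = (6, 5, 11)


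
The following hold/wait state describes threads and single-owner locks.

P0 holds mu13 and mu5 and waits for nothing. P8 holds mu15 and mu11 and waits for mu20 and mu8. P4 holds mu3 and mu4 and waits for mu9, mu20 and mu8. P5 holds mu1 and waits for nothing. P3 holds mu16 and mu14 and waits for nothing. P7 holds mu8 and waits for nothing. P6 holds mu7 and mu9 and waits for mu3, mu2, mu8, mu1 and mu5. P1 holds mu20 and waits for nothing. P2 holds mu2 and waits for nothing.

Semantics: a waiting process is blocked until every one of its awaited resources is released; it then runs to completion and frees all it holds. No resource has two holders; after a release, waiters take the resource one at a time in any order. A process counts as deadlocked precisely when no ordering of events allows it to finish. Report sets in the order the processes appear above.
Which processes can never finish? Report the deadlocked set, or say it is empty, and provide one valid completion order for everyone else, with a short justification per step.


Deadlocked set: P4 and P6.
Key observation: the loop P4 -> P6 -> P4 blocks itself forever; no other process is dragged down with it.
One completion order for the rest: P0, P7, P2, P5, P1, P8, P3.
Step-by-step check:
  P0: no waits; runs immediately, freeing mu13 and mu5
  P7: no waits; runs immediately, freeing mu8
  P2: no waits; runs immediately, freeing mu2
  P5: no waits; runs immediately, freeing mu1
  P1: no waits; runs immediately, freeing mu20
  P8 waits on mu20 and mu8 — all released -> runs and releases mu15 and mu11
  P3: no waits; runs immediately, freeing mu16 and mu14


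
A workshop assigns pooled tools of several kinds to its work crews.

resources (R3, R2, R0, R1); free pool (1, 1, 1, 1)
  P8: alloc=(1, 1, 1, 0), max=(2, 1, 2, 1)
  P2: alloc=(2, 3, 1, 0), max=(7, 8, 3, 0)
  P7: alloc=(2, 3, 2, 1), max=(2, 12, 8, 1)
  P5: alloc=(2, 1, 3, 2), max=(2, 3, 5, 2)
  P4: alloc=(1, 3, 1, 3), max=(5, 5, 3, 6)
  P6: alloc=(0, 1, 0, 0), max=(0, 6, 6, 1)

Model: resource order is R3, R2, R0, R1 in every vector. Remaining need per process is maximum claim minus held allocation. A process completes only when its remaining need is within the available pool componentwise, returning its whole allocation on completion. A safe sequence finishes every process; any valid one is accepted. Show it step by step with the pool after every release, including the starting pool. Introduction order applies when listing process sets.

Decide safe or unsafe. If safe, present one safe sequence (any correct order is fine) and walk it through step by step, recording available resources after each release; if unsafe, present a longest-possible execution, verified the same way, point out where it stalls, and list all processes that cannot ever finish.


SAFE — a valid safe sequence is P8, P5, P4, P6, P2, P7.
Key observation: P8 marks the first exact bind of the order: its need (1, 0, 1, 1) fits the free (1, 1, 1, 1) with zero slack on a requested resource.
Verifying each step:
  pool = (1, 1, 1, 1)
  P8: need (1, 0, 1, 1) fits (1, 1, 1, 1); releases (1, 1, 1, 0), pool now (2, 2, 2, 1)
  P5: need (0, 2, 2, 0) fits (2, 2, 2, 1); releases (2, 1, 3, 2), pool now (4, 3, 5, 3)
  P4: need (4, 2, 2, 3) fits (4, 3, 5, 3); releases (1, 3, 1, 3), pool now (5, 6, 6, 6)
  P6: need (0, 5, 6, 1) fits (5, 6, 6, 6); releases (0, 1, 0, 0), pool now (5, 7, 6, 6)
  P2: need (5, 5, 2, 0) fits (5, 7, 6, 6); releases (2, 3, 1, 0), pool now (7, 10, 7, 6)
  P7: need (0, 9, 6, 0) fits (7, 10, 7, 6); releases (2, 3, 2, 1), pool now (9, 13, 9, 7)


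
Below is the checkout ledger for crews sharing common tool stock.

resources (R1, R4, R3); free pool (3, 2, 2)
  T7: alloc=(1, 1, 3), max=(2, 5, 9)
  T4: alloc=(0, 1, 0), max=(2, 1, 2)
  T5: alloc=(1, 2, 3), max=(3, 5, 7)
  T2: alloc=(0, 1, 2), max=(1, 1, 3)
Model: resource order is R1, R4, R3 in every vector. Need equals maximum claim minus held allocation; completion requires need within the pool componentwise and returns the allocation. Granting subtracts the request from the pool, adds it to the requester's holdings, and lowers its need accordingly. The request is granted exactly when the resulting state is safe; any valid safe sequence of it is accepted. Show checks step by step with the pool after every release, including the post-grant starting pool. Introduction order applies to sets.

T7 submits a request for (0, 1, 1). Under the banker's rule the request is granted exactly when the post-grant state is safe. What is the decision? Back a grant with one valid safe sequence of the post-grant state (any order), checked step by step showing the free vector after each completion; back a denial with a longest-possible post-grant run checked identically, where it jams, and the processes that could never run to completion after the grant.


DENY — the pretend-granted state is unsafe.
Key observation: the pool after T2, T4 is (3, 3, 3); every surviving request exceeds it in R3, so progress ends there.
Pretend the grant happened; the run T2, T4 goes as far as possible. Walking it through:
  pool = (3, 1, 1)
  T2 needs (1, 0, 1) <= (3, 1, 1) -> finishes; pool += (0, 1, 2) = (3, 2, 3)
  T4 needs (2, 0, 2) <= (3, 2, 3) -> finishes; pool += (0, 1, 0) = (3, 3, 3)
  T7 cannot run: need (1, 3, 5) vs free (3, 3, 3) (insufficient R3)
  T5 cannot run: need (2, 3, 4) vs free (3, 3, 3) (insufficient R3)
Post-grant, the permanently blocked set is T7 and T5.


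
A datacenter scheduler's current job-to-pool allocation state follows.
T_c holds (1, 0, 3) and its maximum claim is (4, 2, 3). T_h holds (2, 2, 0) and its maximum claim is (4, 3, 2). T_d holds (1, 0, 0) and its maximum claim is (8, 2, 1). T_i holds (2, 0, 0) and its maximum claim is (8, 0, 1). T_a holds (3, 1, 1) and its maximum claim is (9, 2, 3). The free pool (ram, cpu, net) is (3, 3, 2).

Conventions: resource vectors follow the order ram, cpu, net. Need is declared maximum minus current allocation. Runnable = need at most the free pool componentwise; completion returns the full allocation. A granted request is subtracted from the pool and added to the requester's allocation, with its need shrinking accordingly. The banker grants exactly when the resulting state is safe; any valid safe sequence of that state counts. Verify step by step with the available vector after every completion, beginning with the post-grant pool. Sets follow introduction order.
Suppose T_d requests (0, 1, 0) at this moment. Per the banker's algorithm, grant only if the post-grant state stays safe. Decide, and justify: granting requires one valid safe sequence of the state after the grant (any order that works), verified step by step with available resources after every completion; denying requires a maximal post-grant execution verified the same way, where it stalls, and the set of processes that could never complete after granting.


GRANT: granting preserves safety; a valid post-grant sequence is T_h, T_c, T_a, T_d, T_i.
Key observation: post-grant, (3, 2, 2) remains, and an order beginning with T_h completes everyone.
Verifying the post-grant state step by step:
  pool = (3, 2, 2)
  T_h: need (2, 1, 2) fits (3, 2, 2); releases (2, 2, 0), pool now (5, 4, 2)
  T_c: need (3, 2, 0) fits (5, 4, 2); releases (1, 0, 3), pool now (6, 4, 5)
  T_a: need (6, 1, 2) fits (6, 4, 5); releases (3, 1, 1), pool now (9, 5, 6)
  T_d: need (7, 1, 1) fits (9, 5, 6); releases (1, 1, 0), pool now (10, 6, 6)
  T_i: need (6, 0, 1) fits (10, 6, 6); releases (2, 0, 0), pool now (12, 6, 6)


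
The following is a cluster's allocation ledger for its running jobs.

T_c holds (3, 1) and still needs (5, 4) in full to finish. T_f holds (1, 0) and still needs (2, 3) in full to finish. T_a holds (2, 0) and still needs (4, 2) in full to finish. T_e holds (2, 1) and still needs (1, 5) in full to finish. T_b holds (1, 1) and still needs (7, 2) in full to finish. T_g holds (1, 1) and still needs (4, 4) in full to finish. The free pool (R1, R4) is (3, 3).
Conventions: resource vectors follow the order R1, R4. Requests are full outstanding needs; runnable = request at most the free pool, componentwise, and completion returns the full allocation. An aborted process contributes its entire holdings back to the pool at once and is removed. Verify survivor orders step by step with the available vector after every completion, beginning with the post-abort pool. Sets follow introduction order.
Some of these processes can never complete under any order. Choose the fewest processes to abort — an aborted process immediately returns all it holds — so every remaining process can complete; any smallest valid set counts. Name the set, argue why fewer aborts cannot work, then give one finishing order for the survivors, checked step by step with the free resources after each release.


Minimum abort set: T_b.
Key observation: T_g had no path to completion before; after the abort of T_b ((1, 1) returned), step 2 is where it fits.
Minimality: the empty abort set fails — the state is deadlocked as it stands.
The survivors complete as T_a, T_g, T_c, T_f, T_e. Step-by-step check (starting from the post-abort pool):
  pool = (4, 4)
  T_a: need (4, 2) fits (4, 4); releases (2, 0), pool now (6, 4)
  T_g: need (4, 4) fits (6, 4); releases (1, 1), pool now (7, 5)
  T_c: need (5, 4) fits (7, 5); releases (3, 1), pool now (10, 6)
  T_f: need (2, 3) fits (10, 6); releases (1, 0), pool now (11, 6)
  T_e: need (1, 5) fits (11, 6); releases (2, 1), pool now (13, 7)


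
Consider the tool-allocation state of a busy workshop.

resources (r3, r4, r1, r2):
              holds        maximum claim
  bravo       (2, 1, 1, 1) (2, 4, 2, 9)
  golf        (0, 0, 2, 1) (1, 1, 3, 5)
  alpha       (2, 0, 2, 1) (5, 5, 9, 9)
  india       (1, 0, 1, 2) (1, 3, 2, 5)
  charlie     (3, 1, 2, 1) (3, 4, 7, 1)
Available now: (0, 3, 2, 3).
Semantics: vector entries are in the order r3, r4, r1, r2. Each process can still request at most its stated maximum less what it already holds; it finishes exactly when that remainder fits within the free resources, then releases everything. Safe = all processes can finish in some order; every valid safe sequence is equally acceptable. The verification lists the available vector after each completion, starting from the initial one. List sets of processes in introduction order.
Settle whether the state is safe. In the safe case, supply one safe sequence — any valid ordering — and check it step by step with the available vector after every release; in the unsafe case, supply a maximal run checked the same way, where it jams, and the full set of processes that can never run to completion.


UNSAFE — no complete ordering exists.
Key observation: even finishing india, golf, charlie leaves just (4, 4, 7, 7) free — too little r2 for any of the remaining processes.
A maximal execution: india, golf, charlie — then nothing else fits. Check, step by step:
  pool = (0, 3, 2, 3)
  run india (needs (0, 3, 1, 3), free (0, 3, 2, 3)); after release of (1, 0, 1, 2) the pool is (1, 3, 3, 5)
  run golf (needs (1, 1, 1, 4), free (1, 3, 3, 5)); after release of (0, 0, 2, 1) the pool is (1, 3, 5, 6)
  run charlie (needs (0, 3, 5, 0), free (1, 3, 5, 6)); after release of (3, 1, 2, 1) the pool is (4, 4, 7, 7)
  blocked: bravo wants (0, 3, 1, 8), pool (4, 4, 7, 7) — not enough r2
  blocked: alpha wants (3, 5, 7, 8), pool (4, 4, 7, 7) — not enough r4 and r2
Never able to finish: bravo and alpha.
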